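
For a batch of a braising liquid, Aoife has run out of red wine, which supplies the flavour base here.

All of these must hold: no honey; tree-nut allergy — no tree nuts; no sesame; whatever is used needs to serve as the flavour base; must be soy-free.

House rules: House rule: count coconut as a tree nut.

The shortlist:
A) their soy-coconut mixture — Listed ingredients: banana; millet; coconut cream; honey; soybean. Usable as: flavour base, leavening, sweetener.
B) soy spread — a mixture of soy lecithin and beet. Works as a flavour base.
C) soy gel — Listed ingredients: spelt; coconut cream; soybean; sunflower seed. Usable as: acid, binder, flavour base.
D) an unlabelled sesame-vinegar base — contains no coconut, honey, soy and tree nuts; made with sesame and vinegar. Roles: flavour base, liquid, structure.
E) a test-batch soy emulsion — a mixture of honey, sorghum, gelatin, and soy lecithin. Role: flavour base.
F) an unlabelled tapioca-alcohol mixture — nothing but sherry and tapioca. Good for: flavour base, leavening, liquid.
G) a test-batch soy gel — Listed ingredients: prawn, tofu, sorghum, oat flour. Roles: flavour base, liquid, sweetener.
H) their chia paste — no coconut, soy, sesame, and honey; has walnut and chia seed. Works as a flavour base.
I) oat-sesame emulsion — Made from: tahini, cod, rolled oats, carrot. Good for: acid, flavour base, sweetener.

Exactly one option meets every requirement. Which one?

F

A: has honey, so not honey-free; has soybean, so not soy-free (and 1 more) — no
B: has soy lecithin, so not soy-free — out
C: has soybean, so not soy-free; has coconut cream, so not tree-nut-free — out
D: has sesame, so not sesame-free — out
E: has honey, so not honey-free; has soy lecithin, so not soy-free — out
F: only sherry and tapioca; none excluded — valid
G: has tofu, so not soy-free — reject
H: has walnut, so not tree-nut-free — out
I: has tahini, so not sesame-free — no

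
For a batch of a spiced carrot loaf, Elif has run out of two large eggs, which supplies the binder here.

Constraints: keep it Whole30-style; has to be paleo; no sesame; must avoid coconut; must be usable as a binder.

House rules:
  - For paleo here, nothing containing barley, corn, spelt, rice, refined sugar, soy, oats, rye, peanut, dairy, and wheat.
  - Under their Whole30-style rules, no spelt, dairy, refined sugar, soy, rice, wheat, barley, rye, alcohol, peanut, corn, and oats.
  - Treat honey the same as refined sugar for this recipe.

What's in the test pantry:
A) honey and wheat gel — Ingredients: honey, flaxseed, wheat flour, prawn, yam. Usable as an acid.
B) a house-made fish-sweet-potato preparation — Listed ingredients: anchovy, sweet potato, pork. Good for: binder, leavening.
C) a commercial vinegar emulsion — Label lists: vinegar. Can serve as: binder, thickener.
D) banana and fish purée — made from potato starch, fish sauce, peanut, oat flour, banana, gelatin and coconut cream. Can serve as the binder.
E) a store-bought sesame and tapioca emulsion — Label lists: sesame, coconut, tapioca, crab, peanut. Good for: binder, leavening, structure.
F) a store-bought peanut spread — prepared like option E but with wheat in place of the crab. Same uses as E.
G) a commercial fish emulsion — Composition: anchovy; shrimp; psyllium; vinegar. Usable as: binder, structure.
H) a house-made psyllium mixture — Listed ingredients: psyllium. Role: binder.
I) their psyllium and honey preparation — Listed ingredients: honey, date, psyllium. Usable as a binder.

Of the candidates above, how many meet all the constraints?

4

A: not usable as a binder; has honey, so not paleo (and 1 more) — reject
B: only anchovy, pork, and sweet potato; none excluded — keep
C: all constraints satisfied — keep
D: has oat flour, so not paleo; has oat flour, so not Whole30-style (and 1 more) — reject
E: has peanut, so not paleo; has peanut, so not Whole30-style (and 2 more) — out
F: has peanut, so not paleo; has peanut, so not Whole30-style (and 2 more) — reject
G: every rule checks out — OK
H: works as a binder, Whole30-style, no sesame — OK
I: has honey, so not paleo; has honey, so not Whole30-style — no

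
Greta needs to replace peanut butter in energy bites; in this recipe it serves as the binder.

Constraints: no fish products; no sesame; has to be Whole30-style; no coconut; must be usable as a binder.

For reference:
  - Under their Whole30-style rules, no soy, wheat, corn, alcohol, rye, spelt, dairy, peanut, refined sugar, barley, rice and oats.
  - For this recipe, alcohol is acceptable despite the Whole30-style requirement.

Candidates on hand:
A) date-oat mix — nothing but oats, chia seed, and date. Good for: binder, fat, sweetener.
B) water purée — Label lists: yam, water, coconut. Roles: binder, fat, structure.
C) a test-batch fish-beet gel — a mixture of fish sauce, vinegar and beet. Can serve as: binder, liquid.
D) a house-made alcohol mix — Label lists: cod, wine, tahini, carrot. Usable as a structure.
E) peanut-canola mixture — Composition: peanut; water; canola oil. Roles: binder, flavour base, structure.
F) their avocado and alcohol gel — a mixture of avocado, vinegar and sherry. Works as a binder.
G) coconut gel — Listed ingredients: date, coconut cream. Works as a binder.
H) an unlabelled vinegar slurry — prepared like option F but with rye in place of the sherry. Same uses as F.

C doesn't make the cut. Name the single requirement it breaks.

fish-free

usable as a binder: satisfied
Whole30-style: satisfied
coconut-free: satisfied
fish-free: has fish sauce — fails
sesame-free: satisfied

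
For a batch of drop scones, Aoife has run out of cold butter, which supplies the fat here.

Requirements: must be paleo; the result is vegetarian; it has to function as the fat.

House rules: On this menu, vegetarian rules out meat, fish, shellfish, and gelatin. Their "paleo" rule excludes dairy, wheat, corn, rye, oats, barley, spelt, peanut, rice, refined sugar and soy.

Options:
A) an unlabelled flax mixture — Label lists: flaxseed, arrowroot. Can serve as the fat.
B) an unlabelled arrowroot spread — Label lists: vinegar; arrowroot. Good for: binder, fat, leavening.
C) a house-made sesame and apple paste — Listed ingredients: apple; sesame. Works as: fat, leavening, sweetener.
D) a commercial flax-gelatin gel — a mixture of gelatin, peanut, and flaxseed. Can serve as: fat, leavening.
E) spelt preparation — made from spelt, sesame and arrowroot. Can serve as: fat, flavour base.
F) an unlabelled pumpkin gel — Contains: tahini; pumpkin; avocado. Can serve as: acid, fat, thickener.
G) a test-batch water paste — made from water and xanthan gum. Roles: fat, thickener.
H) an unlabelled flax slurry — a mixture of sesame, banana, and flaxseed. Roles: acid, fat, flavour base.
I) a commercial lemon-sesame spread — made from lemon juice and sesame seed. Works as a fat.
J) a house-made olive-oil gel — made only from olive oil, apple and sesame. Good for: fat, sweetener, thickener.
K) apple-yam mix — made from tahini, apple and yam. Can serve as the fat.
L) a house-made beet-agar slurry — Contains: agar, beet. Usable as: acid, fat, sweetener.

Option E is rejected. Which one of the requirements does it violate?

usable as a fat: satisfied
vegetarian: satisfied
paleo: has spelt — fails

paleo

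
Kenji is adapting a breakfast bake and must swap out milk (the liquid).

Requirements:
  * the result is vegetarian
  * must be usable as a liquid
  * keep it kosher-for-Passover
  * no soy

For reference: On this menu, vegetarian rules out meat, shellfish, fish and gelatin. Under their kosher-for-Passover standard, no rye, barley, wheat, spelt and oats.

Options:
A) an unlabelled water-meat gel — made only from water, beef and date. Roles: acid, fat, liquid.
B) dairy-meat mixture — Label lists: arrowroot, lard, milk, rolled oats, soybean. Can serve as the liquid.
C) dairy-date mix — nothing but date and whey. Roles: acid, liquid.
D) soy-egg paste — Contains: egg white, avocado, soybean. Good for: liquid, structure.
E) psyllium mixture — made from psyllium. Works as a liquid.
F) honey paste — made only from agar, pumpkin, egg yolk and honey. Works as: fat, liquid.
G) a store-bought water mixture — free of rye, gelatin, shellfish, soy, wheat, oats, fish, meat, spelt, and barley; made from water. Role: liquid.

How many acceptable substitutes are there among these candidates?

4

A: has beef, so not vegetarian — no
B: has lard, so not vegetarian; has rolled oats, so not kosher-for-Passover (and 1 more) — reject
C: all constraints satisfied — keep
D: has soybean, so not soy-free — no
E: every rule checks out — valid
F: egg yolk and honey etc. — none of it excluded — keep
G: kosher-for-Passover, vegetarian — OK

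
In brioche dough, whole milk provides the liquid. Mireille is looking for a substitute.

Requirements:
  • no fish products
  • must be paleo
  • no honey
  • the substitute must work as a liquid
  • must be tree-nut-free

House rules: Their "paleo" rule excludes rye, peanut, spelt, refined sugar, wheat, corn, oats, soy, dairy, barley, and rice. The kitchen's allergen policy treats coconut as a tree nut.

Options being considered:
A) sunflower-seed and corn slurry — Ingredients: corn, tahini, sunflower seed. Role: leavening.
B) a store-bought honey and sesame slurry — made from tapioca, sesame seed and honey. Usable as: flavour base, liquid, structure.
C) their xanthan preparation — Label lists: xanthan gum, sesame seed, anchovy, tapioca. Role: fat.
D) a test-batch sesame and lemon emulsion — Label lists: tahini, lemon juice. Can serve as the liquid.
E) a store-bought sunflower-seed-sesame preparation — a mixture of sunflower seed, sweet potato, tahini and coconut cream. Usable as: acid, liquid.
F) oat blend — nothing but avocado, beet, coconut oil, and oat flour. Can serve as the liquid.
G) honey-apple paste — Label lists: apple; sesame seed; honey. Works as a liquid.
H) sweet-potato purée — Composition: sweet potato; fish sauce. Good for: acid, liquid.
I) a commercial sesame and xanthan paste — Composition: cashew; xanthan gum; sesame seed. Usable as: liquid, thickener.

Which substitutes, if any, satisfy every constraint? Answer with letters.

A: not usable as a liquid; has corn, so not paleo — reject
B: has honey, so not honey-free — no
C: not usable as a liquid; has anchovy, so not fish-free — out
D: only tahini and lemon juice; none excluded — OK
E: has coconut cream, so not tree-nut-free — no
F: has oat flour, so not paleo; has coconut oil, so not tree-nut-free — out
G: has honey, so not honey-free — no
H: has fish sauce, so not fish-free — reject
I: has cashew, so not tree-nut-free — reject

D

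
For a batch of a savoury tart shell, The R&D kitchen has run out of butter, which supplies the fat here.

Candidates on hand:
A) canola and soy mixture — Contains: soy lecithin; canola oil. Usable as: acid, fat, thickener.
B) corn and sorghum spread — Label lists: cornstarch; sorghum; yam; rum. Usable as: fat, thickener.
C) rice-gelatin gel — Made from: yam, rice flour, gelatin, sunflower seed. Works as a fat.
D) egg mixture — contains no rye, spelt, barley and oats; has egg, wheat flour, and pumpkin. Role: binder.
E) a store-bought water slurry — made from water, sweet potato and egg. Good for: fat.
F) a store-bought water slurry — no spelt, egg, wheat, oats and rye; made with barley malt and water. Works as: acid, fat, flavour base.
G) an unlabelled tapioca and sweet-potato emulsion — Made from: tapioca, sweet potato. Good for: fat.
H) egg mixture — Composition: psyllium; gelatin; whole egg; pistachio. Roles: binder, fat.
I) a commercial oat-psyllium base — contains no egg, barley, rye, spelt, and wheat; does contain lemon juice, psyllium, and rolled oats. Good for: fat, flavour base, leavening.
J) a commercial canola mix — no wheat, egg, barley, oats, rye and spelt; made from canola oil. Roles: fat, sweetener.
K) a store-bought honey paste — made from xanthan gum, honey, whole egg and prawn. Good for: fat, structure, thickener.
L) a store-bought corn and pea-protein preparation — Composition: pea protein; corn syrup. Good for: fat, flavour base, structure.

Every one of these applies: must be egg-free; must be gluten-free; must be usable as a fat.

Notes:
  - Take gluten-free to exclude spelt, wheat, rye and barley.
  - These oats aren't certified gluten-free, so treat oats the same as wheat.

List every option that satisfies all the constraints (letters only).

A: gluten-free, no egg — valid
B: rum and cornstarch etc. — none of it excluded — keep
C: works as a fat, gluten-free, no egg — valid
D: not usable as a fat; has wheat flour, so not gluten-free (and 1 more) — no
E: has egg, so not egg-free — no
F: has barley malt, so not gluten-free — reject
G: gluten-free, no egg — OK
H: has whole egg, so not egg-free — reject
I: has rolled oats, so not gluten-free — reject
J: gluten-free, no egg — OK
K: has whole egg, so not egg-free — reject
L: works as a fat, gluten-free, no egg — keep

A, B, C, G, J, L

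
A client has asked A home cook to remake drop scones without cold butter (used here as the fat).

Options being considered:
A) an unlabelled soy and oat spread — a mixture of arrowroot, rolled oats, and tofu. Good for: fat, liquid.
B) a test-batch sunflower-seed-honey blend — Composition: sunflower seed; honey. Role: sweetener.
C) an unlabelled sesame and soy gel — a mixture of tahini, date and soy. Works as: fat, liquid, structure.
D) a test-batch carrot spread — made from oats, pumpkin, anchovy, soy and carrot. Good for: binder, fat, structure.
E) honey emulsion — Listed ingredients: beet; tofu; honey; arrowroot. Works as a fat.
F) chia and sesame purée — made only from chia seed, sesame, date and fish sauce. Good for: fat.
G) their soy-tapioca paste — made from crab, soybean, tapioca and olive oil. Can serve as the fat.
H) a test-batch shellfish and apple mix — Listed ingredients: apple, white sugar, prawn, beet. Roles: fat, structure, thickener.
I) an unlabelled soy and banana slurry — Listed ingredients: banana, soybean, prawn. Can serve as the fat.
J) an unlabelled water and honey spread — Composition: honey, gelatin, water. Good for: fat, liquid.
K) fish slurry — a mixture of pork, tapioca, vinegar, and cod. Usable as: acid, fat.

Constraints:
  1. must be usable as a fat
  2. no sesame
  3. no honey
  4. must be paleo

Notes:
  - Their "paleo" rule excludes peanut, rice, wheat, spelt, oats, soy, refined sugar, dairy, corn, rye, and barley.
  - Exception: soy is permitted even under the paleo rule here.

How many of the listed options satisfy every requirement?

3

A: has rolled oats, so not paleo — reject
B: not usable as a fat; has honey, so not honey-free — no
C: has tahini, so not sesame-free — out
D: has oats, so not paleo — no
E: has honey, so not honey-free — out
F: has sesame, so not sesame-free — no
G: soy is permitted under the paleo carve-out; nothing else excluded — valid
H: has white sugar, so not paleo — out
I: soy is permitted under the paleo carve-out; nothing else excluded — keep
J: has honey, so not honey-free — out
K: works as a fat, no sesame, paleo — OK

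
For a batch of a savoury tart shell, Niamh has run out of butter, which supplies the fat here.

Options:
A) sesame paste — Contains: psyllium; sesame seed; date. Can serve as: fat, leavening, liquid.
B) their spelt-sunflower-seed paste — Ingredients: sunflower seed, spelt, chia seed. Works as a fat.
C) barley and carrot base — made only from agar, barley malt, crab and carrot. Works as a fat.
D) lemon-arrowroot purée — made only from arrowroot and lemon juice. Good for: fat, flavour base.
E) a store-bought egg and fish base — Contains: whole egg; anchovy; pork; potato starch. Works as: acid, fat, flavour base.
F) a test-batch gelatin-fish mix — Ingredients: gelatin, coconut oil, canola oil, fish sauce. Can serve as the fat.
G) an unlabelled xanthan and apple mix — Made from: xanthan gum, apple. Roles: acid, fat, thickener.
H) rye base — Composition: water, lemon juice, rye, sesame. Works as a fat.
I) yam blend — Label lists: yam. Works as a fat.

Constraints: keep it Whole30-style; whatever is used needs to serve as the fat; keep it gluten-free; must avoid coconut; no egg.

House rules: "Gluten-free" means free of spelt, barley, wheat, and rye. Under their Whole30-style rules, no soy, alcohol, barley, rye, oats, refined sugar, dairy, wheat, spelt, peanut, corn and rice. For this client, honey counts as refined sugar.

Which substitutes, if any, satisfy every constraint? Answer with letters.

A: only sesame seed, date, and psyllium; none excluded — valid
B: has spelt, so not gluten-free; has spelt, so not Whole30-style — reject
C: has barley malt, so not gluten-free; has barley malt, so not Whole30-style — reject
D: no coconut, no egg — valid
E: has whole egg, so not egg-free — no
F: has coconut oil, so not coconut-free — out
G: only apple and xanthan gum; none excluded — OK
H: has rye, so not gluten-free; has rye, so not Whole30-style — reject
I: only yam; none excluded — valid

A, D, G, I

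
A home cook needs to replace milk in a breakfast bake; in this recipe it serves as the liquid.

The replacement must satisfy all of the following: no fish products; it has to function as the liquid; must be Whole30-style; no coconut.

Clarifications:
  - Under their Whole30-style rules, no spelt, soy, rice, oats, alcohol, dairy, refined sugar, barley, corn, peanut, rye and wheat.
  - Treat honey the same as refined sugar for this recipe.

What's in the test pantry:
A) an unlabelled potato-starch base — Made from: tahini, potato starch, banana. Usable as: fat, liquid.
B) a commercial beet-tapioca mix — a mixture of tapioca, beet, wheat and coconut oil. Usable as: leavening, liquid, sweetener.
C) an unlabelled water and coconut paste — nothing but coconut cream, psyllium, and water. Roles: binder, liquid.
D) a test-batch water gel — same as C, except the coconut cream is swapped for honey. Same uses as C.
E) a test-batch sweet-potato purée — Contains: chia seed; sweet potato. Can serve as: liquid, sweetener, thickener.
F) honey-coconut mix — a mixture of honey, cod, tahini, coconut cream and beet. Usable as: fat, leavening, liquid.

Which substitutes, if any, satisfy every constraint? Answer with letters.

A, E

A: only tahini, potato starch and banana; none excluded — keep
B: has wheat, so not Whole30-style; has coconut oil, so not coconut-free — out
C: has coconut cream, so not coconut-free — no
D: has honey, so not Whole30-style — reject
E: all constraints satisfied — OK
F: has honey, so not Whole30-style; has coconut cream, so not coconut-free (and 1 more) — no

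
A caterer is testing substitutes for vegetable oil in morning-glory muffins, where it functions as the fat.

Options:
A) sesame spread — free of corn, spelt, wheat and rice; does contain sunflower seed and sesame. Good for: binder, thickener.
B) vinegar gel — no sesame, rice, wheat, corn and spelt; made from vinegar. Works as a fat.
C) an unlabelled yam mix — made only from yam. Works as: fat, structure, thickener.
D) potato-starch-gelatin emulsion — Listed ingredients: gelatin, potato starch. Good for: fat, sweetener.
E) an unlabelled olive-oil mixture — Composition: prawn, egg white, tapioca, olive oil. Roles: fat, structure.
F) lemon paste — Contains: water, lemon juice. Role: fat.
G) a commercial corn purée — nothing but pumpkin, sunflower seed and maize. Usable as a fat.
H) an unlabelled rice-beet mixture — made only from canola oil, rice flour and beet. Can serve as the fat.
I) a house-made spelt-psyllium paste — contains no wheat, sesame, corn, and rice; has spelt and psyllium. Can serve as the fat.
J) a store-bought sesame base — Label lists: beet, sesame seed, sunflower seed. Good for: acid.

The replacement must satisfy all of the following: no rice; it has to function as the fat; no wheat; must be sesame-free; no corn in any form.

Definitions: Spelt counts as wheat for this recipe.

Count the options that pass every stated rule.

5

A: not usable as a fat; has sesame, so not sesame-free — no
B: every rule checks out — valid
C: all constraints satisfied — valid
D: works as a fat, wheat-free, no rice — valid
E: nothing on the exclusion list — keep
F: wheat-free, no rice — keep
G: has maize, so not corn-free — reject
H: has rice flour, so not rice-free — out
I: has spelt, so not wheat-free — reject
J: not usable as a fat; has sesame seed, so not sesame-free — reject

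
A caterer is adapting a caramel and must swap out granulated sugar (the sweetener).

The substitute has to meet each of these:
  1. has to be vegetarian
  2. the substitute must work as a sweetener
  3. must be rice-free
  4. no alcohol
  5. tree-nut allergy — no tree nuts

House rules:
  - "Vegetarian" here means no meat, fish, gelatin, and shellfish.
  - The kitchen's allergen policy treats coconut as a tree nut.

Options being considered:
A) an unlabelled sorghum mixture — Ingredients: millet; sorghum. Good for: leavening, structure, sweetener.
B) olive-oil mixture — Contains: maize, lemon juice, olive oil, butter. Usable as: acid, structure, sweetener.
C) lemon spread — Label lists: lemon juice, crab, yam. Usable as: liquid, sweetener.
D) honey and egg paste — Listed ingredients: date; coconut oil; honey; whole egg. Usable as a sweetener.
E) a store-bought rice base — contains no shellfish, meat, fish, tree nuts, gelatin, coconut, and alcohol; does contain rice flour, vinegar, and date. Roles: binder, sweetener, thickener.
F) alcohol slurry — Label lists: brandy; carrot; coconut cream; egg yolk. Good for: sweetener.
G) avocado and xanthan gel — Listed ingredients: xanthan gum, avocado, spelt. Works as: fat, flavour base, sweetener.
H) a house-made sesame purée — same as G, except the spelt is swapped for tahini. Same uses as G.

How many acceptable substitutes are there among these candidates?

A: nothing on the exclusion list — valid
B: maize and butter etc. — none of it excluded — keep
C: has crab, so not vegetarian — out
D: has coconut oil, so not tree-nut-free — out
E: has rice flour, so not rice-free — reject
F: has coconut cream, so not tree-nut-free; has brandy, so not alcohol-free — reject
G: every rule checks out — valid
H: works as a sweetener, no alcohol, no rice — OK

4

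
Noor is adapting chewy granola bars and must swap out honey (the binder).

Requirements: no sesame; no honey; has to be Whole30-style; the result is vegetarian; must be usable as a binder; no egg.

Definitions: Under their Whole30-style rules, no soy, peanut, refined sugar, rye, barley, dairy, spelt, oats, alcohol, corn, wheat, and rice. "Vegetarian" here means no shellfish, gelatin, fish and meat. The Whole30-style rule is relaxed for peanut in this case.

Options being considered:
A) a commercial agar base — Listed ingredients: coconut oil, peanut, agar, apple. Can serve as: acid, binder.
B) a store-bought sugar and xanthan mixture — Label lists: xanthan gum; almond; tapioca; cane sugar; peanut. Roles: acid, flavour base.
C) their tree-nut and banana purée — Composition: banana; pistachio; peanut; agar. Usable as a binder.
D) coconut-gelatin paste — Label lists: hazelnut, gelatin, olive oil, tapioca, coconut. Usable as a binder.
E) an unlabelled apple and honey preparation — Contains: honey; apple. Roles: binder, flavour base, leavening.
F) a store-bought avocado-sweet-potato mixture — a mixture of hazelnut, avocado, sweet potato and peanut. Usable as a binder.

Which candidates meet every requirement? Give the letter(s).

A: peanut is permitted under the Whole30-style carve-out; nothing else excluded — keep
B: not usable as a binder; has cane sugar, so not Whole30-style — no
C: peanut is permitted under the Whole30-style carve-out; nothing else excluded — valid
D: has gelatin, so not vegetarian — reject
E: has honey, so not honey-free — no
F: peanut is permitted under the Whole30-style carve-out; nothing else excluded — OK

A, C, F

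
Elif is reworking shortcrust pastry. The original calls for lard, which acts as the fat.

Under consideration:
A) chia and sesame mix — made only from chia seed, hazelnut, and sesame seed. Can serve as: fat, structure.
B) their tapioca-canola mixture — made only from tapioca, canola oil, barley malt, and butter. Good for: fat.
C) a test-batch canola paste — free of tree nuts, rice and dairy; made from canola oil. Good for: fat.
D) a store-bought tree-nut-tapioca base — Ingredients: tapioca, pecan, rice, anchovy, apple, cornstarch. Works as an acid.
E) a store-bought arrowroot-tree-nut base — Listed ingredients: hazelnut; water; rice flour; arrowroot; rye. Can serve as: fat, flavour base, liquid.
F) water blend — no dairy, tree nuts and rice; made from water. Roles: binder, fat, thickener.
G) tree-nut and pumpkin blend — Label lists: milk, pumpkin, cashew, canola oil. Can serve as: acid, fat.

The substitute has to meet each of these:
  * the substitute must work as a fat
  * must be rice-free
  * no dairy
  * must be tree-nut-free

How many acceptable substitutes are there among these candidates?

2

A: has hazelnut, so not tree-nut-free — out
B: has butter, so not dairy-free — out
C: works as a fat, no dairy, no rice — OK
D: not usable as a fat; has pecan, so not tree-nut-free (and 1 more) — no
E: has hazelnut, so not tree-nut-free; has rice flour, so not rice-free — no
F: works as a fat, no rice, no dairy — OK
G: has cashew, so not tree-nut-free; has milk, so not dairy-free — no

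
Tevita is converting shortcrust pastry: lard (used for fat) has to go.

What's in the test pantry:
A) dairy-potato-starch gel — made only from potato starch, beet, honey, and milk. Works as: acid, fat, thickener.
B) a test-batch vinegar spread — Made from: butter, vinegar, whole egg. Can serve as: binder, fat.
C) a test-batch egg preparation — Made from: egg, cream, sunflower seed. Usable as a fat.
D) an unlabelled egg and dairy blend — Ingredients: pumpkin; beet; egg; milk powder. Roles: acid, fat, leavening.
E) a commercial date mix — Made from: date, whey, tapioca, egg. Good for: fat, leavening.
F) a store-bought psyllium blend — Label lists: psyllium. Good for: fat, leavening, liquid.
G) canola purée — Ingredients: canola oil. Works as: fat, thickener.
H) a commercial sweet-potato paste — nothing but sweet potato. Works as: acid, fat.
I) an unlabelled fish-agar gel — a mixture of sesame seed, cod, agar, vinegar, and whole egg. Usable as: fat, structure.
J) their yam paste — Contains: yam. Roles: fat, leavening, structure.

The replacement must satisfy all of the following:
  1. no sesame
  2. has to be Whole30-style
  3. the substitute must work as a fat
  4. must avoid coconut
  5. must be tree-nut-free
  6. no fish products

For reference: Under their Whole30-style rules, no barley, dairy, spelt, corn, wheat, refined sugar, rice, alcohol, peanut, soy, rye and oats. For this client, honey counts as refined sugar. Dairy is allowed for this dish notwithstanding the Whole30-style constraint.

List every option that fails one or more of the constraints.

A, I

A: has honey, so not Whole30-style — reject
B: dairy is permitted under the Whole30-style carve-out; nothing else excluded — valid
C: dairy is permitted under the Whole30-style carve-out; nothing else excluded — OK
D: dairy is permitted under the Whole30-style carve-out; nothing else excluded — valid
E: dairy is permitted under the Whole30-style carve-out; nothing else excluded — keep
F: Whole30-style, no tree nuts — valid
G: no tree nuts, no coconut — valid
H: works as a fat, no fish, no sesame — OK
I: has sesame seed, so not sesame-free; has cod, so not fish-free — no
J: works as a fat, no coconut, no tree nuts — keep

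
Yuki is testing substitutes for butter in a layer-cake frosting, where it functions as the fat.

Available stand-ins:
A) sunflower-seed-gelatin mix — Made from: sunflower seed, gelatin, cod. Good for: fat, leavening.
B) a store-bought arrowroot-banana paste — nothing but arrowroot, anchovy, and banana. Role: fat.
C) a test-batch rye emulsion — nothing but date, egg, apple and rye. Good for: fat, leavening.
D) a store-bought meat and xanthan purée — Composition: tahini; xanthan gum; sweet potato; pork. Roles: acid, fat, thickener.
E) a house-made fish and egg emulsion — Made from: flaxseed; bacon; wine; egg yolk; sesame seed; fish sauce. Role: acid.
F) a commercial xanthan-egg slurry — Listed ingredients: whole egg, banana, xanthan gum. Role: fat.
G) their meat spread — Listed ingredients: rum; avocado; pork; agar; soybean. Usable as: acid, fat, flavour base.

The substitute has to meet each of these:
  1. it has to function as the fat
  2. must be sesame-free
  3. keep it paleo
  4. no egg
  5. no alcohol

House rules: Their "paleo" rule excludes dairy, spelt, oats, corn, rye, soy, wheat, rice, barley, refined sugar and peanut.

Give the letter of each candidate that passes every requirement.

A, B

A: only cod, gelatin, and sunflower seed; none excluded — valid
B: only anchovy, arrowroot, and banana; none excluded — keep
C: has rye, so not paleo; has egg, so not egg-free — no
D: has tahini, so not sesame-free — reject
E: not usable as a fat; has sesame seed, so not sesame-free (and 2 more) — reject
F: has whole egg, so not egg-free — reject
G: has soybean, so not paleo; has rum, so not alcohol-free — reject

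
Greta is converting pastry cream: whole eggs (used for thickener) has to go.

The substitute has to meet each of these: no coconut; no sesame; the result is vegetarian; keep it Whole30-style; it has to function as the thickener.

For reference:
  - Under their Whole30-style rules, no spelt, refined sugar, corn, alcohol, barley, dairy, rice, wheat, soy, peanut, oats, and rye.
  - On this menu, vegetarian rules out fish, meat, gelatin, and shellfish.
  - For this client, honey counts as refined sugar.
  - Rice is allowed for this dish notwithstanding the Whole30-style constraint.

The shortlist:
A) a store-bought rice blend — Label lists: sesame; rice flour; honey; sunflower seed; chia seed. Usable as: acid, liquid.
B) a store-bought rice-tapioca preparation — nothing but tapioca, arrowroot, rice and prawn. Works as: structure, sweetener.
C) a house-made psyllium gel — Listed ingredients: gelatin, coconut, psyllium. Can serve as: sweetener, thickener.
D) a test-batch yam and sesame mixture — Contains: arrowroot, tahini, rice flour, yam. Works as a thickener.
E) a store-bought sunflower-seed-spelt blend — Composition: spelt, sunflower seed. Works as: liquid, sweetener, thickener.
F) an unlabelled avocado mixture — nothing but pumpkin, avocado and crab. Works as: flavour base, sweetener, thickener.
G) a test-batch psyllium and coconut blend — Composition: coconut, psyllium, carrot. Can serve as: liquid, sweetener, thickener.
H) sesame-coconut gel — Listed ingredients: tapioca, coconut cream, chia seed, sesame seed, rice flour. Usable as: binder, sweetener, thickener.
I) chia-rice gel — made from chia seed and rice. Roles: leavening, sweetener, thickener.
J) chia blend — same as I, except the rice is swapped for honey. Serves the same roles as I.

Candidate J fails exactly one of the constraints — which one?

usable as a thickener: satisfied
Whole30-style: has honey — fails
vegetarian: satisfied
coconut-free: satisfied
sesame-free: satisfied

Whole30-style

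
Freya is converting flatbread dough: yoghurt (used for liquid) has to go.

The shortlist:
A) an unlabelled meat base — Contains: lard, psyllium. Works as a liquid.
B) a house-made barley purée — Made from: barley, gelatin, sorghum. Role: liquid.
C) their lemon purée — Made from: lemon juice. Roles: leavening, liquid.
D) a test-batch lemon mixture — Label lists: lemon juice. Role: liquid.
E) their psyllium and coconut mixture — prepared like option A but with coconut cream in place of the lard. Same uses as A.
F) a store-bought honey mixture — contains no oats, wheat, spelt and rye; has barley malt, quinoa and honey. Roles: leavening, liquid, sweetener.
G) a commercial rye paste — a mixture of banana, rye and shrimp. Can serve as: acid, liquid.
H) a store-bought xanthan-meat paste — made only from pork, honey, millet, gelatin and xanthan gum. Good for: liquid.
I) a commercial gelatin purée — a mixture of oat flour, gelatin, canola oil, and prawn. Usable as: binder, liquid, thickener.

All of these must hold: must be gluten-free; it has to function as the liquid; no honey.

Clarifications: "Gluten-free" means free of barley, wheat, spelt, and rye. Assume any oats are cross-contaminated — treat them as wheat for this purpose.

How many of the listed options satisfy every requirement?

4

A: only lard and psyllium; none excluded — valid
B: has barley, so not gluten-free — no
C: only lemon juice; none excluded — OK
D: only lemon juice; none excluded — OK
E: every rule checks out — keep
F: has barley malt, so not gluten-free; has honey, so not honey-free — out
G: has rye, so not gluten-free — out
H: has honey, so not honey-free — reject
I: has oat flour, so not gluten-free — reject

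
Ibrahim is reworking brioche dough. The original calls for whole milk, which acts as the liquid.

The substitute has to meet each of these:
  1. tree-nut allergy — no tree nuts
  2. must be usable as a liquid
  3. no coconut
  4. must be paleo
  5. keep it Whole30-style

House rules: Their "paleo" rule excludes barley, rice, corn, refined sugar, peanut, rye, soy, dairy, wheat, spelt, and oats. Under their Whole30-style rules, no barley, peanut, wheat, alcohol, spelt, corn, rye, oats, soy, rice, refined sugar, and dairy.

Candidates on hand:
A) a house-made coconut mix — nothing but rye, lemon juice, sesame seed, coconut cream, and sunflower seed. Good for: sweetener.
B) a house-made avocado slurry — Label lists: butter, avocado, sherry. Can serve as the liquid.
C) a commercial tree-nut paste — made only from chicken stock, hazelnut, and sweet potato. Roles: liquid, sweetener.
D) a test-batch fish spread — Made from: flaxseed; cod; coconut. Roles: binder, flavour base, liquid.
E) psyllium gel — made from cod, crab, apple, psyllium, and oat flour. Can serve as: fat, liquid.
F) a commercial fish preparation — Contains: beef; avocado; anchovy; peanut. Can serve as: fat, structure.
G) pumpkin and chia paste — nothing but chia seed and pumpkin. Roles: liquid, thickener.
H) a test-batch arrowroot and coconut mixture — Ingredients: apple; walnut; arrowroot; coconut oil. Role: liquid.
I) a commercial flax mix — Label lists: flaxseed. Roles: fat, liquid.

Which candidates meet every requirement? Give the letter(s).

G, I

A: not usable as a liquid; has rye, so not paleo (and 2 more) — reject
B: has butter, so not paleo; has sherry, so not Whole30-style — reject
C: has hazelnut, so not tree-nut-free — no
D: has coconut, so not coconut-free — no
E: has oat flour, so not paleo; has oat flour, so not Whole30-style — out
F: not usable as a liquid; has peanut, so not paleo (and 1 more) — no
G: paleo, no coconut — OK
H: has walnut, so not tree-nut-free; has coconut oil, so not coconut-free — reject
I: nothing on the exclusion list — OK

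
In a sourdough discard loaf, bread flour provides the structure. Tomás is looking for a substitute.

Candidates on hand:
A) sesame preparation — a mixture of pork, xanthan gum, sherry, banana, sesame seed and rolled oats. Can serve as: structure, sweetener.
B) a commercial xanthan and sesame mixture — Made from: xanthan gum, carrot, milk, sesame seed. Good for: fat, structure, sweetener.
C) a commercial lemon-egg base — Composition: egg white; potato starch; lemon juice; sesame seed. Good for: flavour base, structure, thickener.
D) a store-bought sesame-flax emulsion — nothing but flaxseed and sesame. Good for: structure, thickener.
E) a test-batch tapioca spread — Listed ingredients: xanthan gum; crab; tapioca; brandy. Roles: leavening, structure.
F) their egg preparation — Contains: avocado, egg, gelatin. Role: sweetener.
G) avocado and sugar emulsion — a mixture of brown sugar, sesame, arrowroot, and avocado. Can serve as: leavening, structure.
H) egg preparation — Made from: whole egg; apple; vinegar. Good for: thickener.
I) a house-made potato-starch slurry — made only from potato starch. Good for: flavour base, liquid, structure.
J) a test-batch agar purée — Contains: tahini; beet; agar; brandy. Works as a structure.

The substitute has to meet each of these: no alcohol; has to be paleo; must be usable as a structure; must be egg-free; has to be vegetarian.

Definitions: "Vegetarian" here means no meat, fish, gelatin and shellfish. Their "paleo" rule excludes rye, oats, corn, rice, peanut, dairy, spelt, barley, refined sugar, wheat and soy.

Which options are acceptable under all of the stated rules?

A: has pork, so not vegetarian; has rolled oats, so not paleo (and 1 more) — reject
B: has milk, so not paleo — out
C: has egg white, so not egg-free — no
D: works as a structure, paleo, vegetarian — valid
E: has crab, so not vegetarian; has brandy, so not alcohol-free — out
F: not usable as a structure; has gelatin, so not vegetarian (and 1 more) — out
G: has brown sugar, so not paleo — out
H: not usable as a structure; has whole egg, so not egg-free — reject
I: only potato starch; none excluded — valid
J: has brandy, so not alcohol-free — out

D, I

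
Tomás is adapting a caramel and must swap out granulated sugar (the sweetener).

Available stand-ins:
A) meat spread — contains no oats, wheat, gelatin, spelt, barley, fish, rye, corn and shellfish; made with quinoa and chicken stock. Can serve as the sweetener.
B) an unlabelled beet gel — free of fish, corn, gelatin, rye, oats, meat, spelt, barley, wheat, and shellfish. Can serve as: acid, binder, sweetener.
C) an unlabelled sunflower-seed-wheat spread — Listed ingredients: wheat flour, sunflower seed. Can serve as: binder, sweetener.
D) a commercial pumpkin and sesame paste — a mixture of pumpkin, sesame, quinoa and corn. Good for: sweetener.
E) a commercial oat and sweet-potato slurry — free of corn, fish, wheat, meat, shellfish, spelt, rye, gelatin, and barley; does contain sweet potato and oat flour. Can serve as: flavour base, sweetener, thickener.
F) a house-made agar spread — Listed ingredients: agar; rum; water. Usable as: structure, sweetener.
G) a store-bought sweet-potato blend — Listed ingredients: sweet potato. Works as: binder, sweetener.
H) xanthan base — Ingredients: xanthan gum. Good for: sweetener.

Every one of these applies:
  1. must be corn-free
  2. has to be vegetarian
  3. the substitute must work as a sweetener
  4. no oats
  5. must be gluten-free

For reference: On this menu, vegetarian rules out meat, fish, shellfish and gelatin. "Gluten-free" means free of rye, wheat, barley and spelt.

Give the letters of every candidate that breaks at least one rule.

A, C, D, E

A: has chicken stock, so not vegetarian — no
B: no corn, no oats — valid
C: has wheat flour, so not gluten-free — out
D: has corn, so not corn-free — no
E: has oat flour, so not oat-free — reject
F: every rule checks out — OK
G: only sweet potato; none excluded — keep
H: only xanthan gum; none excluded — OK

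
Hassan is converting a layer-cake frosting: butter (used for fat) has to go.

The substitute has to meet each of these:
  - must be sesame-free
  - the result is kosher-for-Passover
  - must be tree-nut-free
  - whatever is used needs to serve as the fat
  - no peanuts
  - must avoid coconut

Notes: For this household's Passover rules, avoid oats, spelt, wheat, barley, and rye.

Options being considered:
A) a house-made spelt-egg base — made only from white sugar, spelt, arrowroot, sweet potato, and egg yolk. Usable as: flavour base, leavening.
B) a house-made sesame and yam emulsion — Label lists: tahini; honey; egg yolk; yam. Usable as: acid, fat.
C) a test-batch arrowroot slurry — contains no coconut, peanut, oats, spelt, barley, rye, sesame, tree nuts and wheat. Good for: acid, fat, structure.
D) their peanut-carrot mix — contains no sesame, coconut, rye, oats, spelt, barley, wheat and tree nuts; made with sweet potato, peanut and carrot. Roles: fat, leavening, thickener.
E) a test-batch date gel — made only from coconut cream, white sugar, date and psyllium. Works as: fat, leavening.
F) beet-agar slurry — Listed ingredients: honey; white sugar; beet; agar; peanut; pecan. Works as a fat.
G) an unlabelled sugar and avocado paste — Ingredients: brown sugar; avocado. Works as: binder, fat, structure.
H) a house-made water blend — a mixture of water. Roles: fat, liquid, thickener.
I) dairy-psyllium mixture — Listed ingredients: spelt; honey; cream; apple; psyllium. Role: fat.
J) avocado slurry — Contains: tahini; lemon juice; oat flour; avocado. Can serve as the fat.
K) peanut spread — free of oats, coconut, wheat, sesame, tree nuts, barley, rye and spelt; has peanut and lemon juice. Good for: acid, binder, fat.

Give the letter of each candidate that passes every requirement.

A: not usable as a fat; has spelt, so not kosher-for-Passover — out
B: has tahini, so not sesame-free — no
C: kosher-for-Passover, no tree nuts — OK
D: has peanut, so not peanut-free — out
E: has coconut cream, so not coconut-free — reject
F: has peanut, so not peanut-free; has pecan, so not tree-nut-free — out
G: no sesame, no peanut — keep
H: no coconut, kosher-for-Passover — keep
I: has spelt, so not kosher-for-Passover — reject
J: has oat flour, so not kosher-for-Passover; has tahini, so not sesame-free — no
K: has peanut, so not peanut-free — no

C, G, H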